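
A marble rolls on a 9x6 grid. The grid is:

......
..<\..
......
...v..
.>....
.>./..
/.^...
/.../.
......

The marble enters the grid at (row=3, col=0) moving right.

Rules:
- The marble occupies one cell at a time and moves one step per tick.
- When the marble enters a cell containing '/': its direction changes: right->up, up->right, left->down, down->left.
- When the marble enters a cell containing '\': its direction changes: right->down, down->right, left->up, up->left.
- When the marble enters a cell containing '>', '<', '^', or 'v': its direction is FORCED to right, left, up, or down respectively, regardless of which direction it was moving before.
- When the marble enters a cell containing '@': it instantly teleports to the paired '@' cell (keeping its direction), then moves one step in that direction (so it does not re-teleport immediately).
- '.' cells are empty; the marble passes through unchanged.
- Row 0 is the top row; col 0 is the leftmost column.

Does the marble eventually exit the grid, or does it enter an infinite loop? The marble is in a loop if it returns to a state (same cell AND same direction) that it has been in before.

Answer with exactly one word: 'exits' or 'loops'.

Step 1: enter (3,0), '.' pass, move right to (3,1)
Step 2: enter (3,1), '.' pass, move right to (3,2)
Step 3: enter (3,2), '.' pass, move right to (3,3)
Step 4: enter (3,3), 'v' forces right->down, move down to (4,3)
Step 5: enter (4,3), '.' pass, move down to (5,3)
Step 6: enter (5,3), '/' deflects down->left, move left to (5,2)
Step 7: enter (5,2), '.' pass, move left to (5,1)
Step 8: enter (5,1), '>' forces left->right, move right to (5,2)
Step 9: enter (5,2), '.' pass, move right to (5,3)
Step 10: enter (5,3), '/' deflects right->up, move up to (4,3)
Step 11: enter (4,3), '.' pass, move up to (3,3)
Step 12: enter (3,3), 'v' forces up->down, move down to (4,3)
Step 13: at (4,3) dir=down — LOOP DETECTED (seen before)

Answer: loops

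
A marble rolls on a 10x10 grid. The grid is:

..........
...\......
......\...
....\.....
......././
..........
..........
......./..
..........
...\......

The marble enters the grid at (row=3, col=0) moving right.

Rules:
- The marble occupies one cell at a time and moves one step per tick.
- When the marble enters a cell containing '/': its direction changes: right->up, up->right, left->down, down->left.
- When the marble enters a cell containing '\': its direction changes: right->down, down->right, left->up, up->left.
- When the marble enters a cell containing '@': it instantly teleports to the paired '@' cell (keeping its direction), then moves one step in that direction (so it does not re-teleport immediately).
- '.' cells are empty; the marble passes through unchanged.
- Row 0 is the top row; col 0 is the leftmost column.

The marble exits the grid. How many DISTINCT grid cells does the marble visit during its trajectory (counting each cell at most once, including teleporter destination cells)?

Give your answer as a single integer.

Answer: 11

Derivation:
Step 1: enter (3,0), '.' pass, move right to (3,1)
Step 2: enter (3,1), '.' pass, move right to (3,2)
Step 3: enter (3,2), '.' pass, move right to (3,3)
Step 4: enter (3,3), '.' pass, move right to (3,4)
Step 5: enter (3,4), '\' deflects right->down, move down to (4,4)
Step 6: enter (4,4), '.' pass, move down to (5,4)
Step 7: enter (5,4), '.' pass, move down to (6,4)
Step 8: enter (6,4), '.' pass, move down to (7,4)
Step 9: enter (7,4), '.' pass, move down to (8,4)
Step 10: enter (8,4), '.' pass, move down to (9,4)
Step 11: enter (9,4), '.' pass, move down to (10,4)
Step 12: at (10,4) — EXIT via bottom edge, pos 4
Distinct cells visited: 11 (path length 11)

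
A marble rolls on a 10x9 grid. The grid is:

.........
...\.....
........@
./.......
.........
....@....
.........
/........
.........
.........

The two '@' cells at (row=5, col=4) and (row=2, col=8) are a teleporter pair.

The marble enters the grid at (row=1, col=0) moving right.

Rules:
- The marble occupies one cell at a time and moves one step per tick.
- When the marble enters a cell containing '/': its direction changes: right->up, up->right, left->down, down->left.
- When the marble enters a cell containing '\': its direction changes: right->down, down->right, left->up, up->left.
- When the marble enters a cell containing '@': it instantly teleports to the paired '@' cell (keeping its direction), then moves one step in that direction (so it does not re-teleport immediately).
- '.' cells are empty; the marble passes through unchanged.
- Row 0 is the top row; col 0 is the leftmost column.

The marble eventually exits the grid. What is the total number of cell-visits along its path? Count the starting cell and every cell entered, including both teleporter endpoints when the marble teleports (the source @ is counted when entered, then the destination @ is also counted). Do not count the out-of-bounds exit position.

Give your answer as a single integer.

Answer: 12

Derivation:
Step 1: enter (1,0), '.' pass, move right to (1,1)
Step 2: enter (1,1), '.' pass, move right to (1,2)
Step 3: enter (1,2), '.' pass, move right to (1,3)
Step 4: enter (1,3), '\' deflects right->down, move down to (2,3)
Step 5: enter (2,3), '.' pass, move down to (3,3)
Step 6: enter (3,3), '.' pass, move down to (4,3)
Step 7: enter (4,3), '.' pass, move down to (5,3)
Step 8: enter (5,3), '.' pass, move down to (6,3)
Step 9: enter (6,3), '.' pass, move down to (7,3)
Step 10: enter (7,3), '.' pass, move down to (8,3)
Step 11: enter (8,3), '.' pass, move down to (9,3)
Step 12: enter (9,3), '.' pass, move down to (10,3)
Step 13: at (10,3) — EXIT via bottom edge, pos 3
Path length (cell visits): 12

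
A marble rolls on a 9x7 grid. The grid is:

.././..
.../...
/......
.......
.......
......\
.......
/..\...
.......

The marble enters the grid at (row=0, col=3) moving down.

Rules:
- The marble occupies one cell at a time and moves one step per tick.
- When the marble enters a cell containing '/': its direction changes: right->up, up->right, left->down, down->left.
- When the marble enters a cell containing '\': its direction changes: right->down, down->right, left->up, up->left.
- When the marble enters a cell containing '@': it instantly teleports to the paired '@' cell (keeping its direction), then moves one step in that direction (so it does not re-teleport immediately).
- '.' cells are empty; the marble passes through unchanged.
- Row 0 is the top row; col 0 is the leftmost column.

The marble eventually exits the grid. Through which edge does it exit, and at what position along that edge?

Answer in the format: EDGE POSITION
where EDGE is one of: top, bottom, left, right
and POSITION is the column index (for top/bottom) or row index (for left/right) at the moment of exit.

Answer: left 1

Derivation:
Step 1: enter (0,3), '.' pass, move down to (1,3)
Step 2: enter (1,3), '/' deflects down->left, move left to (1,2)
Step 3: enter (1,2), '.' pass, move left to (1,1)
Step 4: enter (1,1), '.' pass, move left to (1,0)
Step 5: enter (1,0), '.' pass, move left to (1,-1)
Step 6: at (1,-1) — EXIT via left edge, pos 1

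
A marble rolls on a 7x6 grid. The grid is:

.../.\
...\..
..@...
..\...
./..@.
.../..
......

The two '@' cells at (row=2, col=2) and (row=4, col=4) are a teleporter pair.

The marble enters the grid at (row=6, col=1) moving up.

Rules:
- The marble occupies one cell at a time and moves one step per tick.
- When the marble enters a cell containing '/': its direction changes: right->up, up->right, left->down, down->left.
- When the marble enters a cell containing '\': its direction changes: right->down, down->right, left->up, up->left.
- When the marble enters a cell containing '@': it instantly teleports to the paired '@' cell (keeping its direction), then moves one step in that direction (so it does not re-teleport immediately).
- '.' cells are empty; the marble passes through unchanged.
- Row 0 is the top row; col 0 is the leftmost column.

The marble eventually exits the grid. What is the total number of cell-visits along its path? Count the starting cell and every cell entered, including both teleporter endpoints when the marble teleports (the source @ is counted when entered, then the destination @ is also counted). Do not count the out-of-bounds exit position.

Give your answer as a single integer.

Answer: 10

Derivation:
Step 1: enter (6,1), '.' pass, move up to (5,1)
Step 2: enter (5,1), '.' pass, move up to (4,1)
Step 3: enter (4,1), '/' deflects up->right, move right to (4,2)
Step 4: enter (4,2), '.' pass, move right to (4,3)
Step 5: enter (4,3), '.' pass, move right to (4,4)
Step 6: enter (4,4), '@' teleport (4,4)->(2,2), also enter (2,2), move right to (2,3)
Step 7: enter (2,3), '.' pass, move right to (2,4)
Step 8: enter (2,4), '.' pass, move right to (2,5)
Step 9: enter (2,5), '.' pass, move right to (2,6)
Step 10: at (2,6) — EXIT via right edge, pos 2
Path length (cell visits): 10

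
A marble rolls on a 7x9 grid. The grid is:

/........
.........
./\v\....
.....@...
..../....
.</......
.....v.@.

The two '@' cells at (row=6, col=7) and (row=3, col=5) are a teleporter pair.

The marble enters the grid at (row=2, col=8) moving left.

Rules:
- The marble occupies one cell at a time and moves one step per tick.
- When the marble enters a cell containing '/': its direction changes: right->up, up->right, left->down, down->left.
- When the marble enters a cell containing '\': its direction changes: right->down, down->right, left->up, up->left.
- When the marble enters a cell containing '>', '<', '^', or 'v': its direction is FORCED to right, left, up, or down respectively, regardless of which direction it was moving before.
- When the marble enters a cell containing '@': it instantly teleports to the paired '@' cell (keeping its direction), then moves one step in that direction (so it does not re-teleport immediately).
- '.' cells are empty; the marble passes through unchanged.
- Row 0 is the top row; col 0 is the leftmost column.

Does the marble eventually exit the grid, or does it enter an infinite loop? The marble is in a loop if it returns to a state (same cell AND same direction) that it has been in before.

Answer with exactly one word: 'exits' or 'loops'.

Answer: exits

Derivation:
Step 1: enter (2,8), '.' pass, move left to (2,7)
Step 2: enter (2,7), '.' pass, move left to (2,6)
Step 3: enter (2,6), '.' pass, move left to (2,5)
Step 4: enter (2,5), '.' pass, move left to (2,4)
Step 5: enter (2,4), '\' deflects left->up, move up to (1,4)
Step 6: enter (1,4), '.' pass, move up to (0,4)
Step 7: enter (0,4), '.' pass, move up to (-1,4)
Step 8: at (-1,4) — EXIT via top edge, pos 4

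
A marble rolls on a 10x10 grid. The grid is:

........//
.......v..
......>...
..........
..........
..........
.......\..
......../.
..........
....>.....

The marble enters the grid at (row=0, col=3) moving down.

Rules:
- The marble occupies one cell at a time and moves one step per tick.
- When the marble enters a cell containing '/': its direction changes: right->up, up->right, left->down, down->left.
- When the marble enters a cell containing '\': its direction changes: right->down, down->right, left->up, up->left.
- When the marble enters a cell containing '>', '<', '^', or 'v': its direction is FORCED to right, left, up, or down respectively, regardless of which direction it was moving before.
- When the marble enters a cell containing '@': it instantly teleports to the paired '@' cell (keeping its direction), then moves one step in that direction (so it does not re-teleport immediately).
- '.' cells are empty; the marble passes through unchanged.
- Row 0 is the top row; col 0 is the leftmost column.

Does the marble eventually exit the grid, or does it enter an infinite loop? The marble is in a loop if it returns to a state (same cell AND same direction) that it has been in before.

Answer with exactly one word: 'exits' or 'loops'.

Answer: exits

Derivation:
Step 1: enter (0,3), '.' pass, move down to (1,3)
Step 2: enter (1,3), '.' pass, move down to (2,3)
Step 3: enter (2,3), '.' pass, move down to (3,3)
Step 4: enter (3,3), '.' pass, move down to (4,3)
Step 5: enter (4,3), '.' pass, move down to (5,3)
Step 6: enter (5,3), '.' pass, move down to (6,3)
Step 7: enter (6,3), '.' pass, move down to (7,3)
Step 8: enter (7,3), '.' pass, move down to (8,3)
Step 9: enter (8,3), '.' pass, move down to (9,3)
Step 10: enter (9,3), '.' pass, move down to (10,3)
Step 11: at (10,3) — EXIT via bottom edge, pos 3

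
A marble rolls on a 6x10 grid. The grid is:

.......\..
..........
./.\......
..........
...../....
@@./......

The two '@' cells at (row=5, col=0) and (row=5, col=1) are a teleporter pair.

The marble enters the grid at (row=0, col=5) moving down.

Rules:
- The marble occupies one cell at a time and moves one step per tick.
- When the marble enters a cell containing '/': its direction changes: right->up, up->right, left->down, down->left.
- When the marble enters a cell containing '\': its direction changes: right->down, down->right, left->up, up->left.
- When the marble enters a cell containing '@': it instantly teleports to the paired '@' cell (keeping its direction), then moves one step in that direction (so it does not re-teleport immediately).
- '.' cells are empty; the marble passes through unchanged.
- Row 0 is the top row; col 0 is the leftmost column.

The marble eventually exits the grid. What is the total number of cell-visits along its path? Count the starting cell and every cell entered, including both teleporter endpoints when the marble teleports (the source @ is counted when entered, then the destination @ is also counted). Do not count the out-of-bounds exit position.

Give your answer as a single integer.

Answer: 10

Derivation:
Step 1: enter (0,5), '.' pass, move down to (1,5)
Step 2: enter (1,5), '.' pass, move down to (2,5)
Step 3: enter (2,5), '.' pass, move down to (3,5)
Step 4: enter (3,5), '.' pass, move down to (4,5)
Step 5: enter (4,5), '/' deflects down->left, move left to (4,4)
Step 6: enter (4,4), '.' pass, move left to (4,3)
Step 7: enter (4,3), '.' pass, move left to (4,2)
Step 8: enter (4,2), '.' pass, move left to (4,1)
Step 9: enter (4,1), '.' pass, move left to (4,0)
Step 10: enter (4,0), '.' pass, move left to (4,-1)
Step 11: at (4,-1) — EXIT via left edge, pos 4
Path length (cell visits): 10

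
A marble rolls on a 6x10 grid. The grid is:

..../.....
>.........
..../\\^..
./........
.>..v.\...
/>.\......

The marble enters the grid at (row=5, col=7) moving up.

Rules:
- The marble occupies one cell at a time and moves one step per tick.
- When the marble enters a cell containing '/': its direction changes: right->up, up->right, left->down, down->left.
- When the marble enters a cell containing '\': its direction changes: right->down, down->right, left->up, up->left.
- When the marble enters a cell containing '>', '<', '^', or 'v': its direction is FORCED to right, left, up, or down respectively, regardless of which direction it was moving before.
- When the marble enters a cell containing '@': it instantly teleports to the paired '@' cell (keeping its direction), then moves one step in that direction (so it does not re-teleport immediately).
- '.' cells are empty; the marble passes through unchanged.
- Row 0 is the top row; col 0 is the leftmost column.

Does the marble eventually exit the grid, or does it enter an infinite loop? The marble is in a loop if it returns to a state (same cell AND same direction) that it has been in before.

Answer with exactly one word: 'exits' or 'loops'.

Answer: exits

Derivation:
Step 1: enter (5,7), '.' pass, move up to (4,7)
Step 2: enter (4,7), '.' pass, move up to (3,7)
Step 3: enter (3,7), '.' pass, move up to (2,7)
Step 4: enter (2,7), '^' forces up->up, move up to (1,7)
Step 5: enter (1,7), '.' pass, move up to (0,7)
Step 6: enter (0,7), '.' pass, move up to (-1,7)
Step 7: at (-1,7) — EXIT via top edge, pos 7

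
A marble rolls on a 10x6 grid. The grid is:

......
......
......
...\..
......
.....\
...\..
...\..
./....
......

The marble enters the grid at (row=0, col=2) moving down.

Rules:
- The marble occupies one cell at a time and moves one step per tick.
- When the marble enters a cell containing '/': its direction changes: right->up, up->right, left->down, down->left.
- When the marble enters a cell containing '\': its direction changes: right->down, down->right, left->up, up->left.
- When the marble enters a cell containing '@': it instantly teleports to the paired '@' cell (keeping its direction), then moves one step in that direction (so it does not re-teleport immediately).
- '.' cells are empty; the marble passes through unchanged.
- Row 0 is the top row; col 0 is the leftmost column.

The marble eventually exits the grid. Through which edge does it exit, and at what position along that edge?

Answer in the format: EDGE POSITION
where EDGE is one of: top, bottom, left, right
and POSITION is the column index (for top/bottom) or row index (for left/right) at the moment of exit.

Step 1: enter (0,2), '.' pass, move down to (1,2)
Step 2: enter (1,2), '.' pass, move down to (2,2)
Step 3: enter (2,2), '.' pass, move down to (3,2)
Step 4: enter (3,2), '.' pass, move down to (4,2)
Step 5: enter (4,2), '.' pass, move down to (5,2)
Step 6: enter (5,2), '.' pass, move down to (6,2)
Step 7: enter (6,2), '.' pass, move down to (7,2)
Step 8: enter (7,2), '.' pass, move down to (8,2)
Step 9: enter (8,2), '.' pass, move down to (9,2)
Step 10: enter (9,2), '.' pass, move down to (10,2)
Step 11: at (10,2) — EXIT via bottom edge, pos 2

Answer: bottom 2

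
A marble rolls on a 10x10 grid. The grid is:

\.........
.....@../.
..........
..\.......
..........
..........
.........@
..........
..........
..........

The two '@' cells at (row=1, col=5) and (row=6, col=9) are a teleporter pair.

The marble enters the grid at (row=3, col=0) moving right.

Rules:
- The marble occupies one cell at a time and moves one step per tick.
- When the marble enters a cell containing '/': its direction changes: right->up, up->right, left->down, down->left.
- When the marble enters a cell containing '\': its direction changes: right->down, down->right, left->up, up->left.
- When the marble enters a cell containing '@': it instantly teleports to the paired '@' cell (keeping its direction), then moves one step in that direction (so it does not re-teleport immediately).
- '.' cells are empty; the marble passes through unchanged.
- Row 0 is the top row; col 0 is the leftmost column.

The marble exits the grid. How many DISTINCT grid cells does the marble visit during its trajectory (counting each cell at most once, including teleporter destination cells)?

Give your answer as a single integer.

Answer: 9

Derivation:
Step 1: enter (3,0), '.' pass, move right to (3,1)
Step 2: enter (3,1), '.' pass, move right to (3,2)
Step 3: enter (3,2), '\' deflects right->down, move down to (4,2)
Step 4: enter (4,2), '.' pass, move down to (5,2)
Step 5: enter (5,2), '.' pass, move down to (6,2)
Step 6: enter (6,2), '.' pass, move down to (7,2)
Step 7: enter (7,2), '.' pass, move down to (8,2)
Step 8: enter (8,2), '.' pass, move down to (9,2)
Step 9: enter (9,2), '.' pass, move down to (10,2)
Step 10: at (10,2) — EXIT via bottom edge, pos 2
Distinct cells visited: 9 (path length 9)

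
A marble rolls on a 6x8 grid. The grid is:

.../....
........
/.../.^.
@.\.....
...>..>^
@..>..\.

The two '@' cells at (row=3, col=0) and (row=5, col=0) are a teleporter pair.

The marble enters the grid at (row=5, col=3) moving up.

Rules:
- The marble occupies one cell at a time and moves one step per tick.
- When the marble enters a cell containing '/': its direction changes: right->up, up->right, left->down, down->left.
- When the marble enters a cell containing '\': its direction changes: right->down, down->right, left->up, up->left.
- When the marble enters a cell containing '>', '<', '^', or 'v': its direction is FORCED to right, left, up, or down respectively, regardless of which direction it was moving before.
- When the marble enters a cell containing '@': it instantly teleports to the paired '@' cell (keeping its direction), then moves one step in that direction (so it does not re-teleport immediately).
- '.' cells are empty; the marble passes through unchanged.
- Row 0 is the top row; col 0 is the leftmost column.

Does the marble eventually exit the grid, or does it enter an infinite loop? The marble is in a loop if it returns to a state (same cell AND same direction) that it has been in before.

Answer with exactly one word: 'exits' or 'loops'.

Step 1: enter (5,3), '>' forces up->right, move right to (5,4)
Step 2: enter (5,4), '.' pass, move right to (5,5)
Step 3: enter (5,5), '.' pass, move right to (5,6)
Step 4: enter (5,6), '\' deflects right->down, move down to (6,6)
Step 5: at (6,6) — EXIT via bottom edge, pos 6

Answer: exits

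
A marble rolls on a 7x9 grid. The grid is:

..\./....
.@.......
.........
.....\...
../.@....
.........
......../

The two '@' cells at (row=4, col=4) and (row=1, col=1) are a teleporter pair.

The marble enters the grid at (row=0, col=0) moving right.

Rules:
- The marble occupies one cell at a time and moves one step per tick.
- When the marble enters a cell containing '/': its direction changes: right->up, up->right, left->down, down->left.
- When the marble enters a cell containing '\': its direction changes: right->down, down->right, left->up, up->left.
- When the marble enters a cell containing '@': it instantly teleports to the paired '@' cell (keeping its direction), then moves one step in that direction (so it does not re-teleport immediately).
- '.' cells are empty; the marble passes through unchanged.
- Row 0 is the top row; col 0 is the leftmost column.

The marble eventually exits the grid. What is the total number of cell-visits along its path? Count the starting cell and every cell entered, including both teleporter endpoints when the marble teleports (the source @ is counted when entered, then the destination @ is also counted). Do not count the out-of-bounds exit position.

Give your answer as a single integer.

Step 1: enter (0,0), '.' pass, move right to (0,1)
Step 2: enter (0,1), '.' pass, move right to (0,2)
Step 3: enter (0,2), '\' deflects right->down, move down to (1,2)
Step 4: enter (1,2), '.' pass, move down to (2,2)
Step 5: enter (2,2), '.' pass, move down to (3,2)
Step 6: enter (3,2), '.' pass, move down to (4,2)
Step 7: enter (4,2), '/' deflects down->left, move left to (4,1)
Step 8: enter (4,1), '.' pass, move left to (4,0)
Step 9: enter (4,0), '.' pass, move left to (4,-1)
Step 10: at (4,-1) — EXIT via left edge, pos 4
Path length (cell visits): 9

Answer: 9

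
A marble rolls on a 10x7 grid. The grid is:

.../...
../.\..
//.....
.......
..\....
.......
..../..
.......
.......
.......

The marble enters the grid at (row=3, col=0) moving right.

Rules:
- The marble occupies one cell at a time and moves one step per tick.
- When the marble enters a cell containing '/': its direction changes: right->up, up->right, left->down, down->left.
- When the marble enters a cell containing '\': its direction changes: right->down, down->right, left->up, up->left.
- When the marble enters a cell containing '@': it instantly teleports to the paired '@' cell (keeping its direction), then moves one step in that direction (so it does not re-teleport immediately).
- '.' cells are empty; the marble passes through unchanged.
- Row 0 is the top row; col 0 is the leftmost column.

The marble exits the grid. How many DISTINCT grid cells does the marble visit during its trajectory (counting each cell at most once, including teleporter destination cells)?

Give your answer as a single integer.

Answer: 7

Derivation:
Step 1: enter (3,0), '.' pass, move right to (3,1)
Step 2: enter (3,1), '.' pass, move right to (3,2)
Step 3: enter (3,2), '.' pass, move right to (3,3)
Step 4: enter (3,3), '.' pass, move right to (3,4)
Step 5: enter (3,4), '.' pass, move right to (3,5)
Step 6: enter (3,5), '.' pass, move right to (3,6)
Step 7: enter (3,6), '.' pass, move right to (3,7)
Step 8: at (3,7) — EXIT via right edge, pos 3
Distinct cells visited: 7 (path length 7)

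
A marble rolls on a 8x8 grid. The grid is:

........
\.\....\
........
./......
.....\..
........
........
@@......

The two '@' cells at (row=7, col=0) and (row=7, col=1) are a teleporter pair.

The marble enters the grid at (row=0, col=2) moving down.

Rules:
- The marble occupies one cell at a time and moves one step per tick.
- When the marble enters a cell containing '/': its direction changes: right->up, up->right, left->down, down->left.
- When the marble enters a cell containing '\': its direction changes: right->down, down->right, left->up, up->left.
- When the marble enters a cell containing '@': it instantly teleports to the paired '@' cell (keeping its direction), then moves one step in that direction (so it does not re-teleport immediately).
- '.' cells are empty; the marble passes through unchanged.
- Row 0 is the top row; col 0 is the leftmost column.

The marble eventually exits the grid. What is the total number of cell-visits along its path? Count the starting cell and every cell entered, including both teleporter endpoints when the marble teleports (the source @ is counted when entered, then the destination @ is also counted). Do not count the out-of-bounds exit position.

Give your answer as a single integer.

Answer: 13

Derivation:
Step 1: enter (0,2), '.' pass, move down to (1,2)
Step 2: enter (1,2), '\' deflects down->right, move right to (1,3)
Step 3: enter (1,3), '.' pass, move right to (1,4)
Step 4: enter (1,4), '.' pass, move right to (1,5)
Step 5: enter (1,5), '.' pass, move right to (1,6)
Step 6: enter (1,6), '.' pass, move right to (1,7)
Step 7: enter (1,7), '\' deflects right->down, move down to (2,7)
Step 8: enter (2,7), '.' pass, move down to (3,7)
Step 9: enter (3,7), '.' pass, move down to (4,7)
Step 10: enter (4,7), '.' pass, move down to (5,7)
Step 11: enter (5,7), '.' pass, move down to (6,7)
Step 12: enter (6,7), '.' pass, move down to (7,7)
Step 13: enter (7,7), '.' pass, move down to (8,7)
Step 14: at (8,7) — EXIT via bottom edge, pos 7
Path length (cell visits): 13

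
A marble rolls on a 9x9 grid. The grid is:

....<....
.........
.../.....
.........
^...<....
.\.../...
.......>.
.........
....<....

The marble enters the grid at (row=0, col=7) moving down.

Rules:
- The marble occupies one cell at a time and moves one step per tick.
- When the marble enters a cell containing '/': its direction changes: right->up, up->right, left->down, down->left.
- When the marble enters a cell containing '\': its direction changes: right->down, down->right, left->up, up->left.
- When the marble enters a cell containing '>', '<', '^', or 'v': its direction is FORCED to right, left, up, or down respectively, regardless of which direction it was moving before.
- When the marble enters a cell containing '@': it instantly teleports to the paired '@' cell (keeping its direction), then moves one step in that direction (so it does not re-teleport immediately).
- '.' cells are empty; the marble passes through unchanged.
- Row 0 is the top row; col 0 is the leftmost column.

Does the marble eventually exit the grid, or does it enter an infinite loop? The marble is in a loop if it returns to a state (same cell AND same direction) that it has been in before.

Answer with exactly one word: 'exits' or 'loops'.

Answer: exits

Derivation:
Step 1: enter (0,7), '.' pass, move down to (1,7)
Step 2: enter (1,7), '.' pass, move down to (2,7)
Step 3: enter (2,7), '.' pass, move down to (3,7)
Step 4: enter (3,7), '.' pass, move down to (4,7)
Step 5: enter (4,7), '.' pass, move down to (5,7)
Step 6: enter (5,7), '.' pass, move down to (6,7)
Step 7: enter (6,7), '>' forces down->right, move right to (6,8)
Step 8: enter (6,8), '.' pass, move right to (6,9)
Step 9: at (6,9) — EXIT via right edge, pos 6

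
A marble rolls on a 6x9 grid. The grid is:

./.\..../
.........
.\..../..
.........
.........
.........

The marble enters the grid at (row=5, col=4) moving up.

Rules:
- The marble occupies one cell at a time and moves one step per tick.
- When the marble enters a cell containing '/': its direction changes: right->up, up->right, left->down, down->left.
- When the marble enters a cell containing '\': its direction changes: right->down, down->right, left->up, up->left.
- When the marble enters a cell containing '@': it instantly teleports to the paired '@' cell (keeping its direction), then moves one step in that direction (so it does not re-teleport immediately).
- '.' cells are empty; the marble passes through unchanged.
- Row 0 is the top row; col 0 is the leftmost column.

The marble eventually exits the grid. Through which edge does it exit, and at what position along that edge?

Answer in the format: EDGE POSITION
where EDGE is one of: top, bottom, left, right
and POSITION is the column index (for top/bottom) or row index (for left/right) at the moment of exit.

Step 1: enter (5,4), '.' pass, move up to (4,4)
Step 2: enter (4,4), '.' pass, move up to (3,4)
Step 3: enter (3,4), '.' pass, move up to (2,4)
Step 4: enter (2,4), '.' pass, move up to (1,4)
Step 5: enter (1,4), '.' pass, move up to (0,4)
Step 6: enter (0,4), '.' pass, move up to (-1,4)
Step 7: at (-1,4) — EXIT via top edge, pos 4

Answer: top 4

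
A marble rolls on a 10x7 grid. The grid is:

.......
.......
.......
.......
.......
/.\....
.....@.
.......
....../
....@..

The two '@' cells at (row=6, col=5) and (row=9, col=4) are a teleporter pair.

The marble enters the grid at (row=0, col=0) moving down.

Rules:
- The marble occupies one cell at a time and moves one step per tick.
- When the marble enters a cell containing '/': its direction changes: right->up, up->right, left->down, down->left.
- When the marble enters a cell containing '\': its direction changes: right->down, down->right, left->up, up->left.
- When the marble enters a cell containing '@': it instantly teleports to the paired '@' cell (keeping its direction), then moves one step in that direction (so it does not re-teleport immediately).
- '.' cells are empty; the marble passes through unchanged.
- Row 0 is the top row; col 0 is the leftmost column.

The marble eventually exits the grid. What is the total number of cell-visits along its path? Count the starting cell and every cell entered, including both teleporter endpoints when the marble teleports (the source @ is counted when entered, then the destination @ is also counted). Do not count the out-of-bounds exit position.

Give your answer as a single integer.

Answer: 6

Derivation:
Step 1: enter (0,0), '.' pass, move down to (1,0)
Step 2: enter (1,0), '.' pass, move down to (2,0)
Step 3: enter (2,0), '.' pass, move down to (3,0)
Step 4: enter (3,0), '.' pass, move down to (4,0)
Step 5: enter (4,0), '.' pass, move down to (5,0)
Step 6: enter (5,0), '/' deflects down->left, move left to (5,-1)
Step 7: at (5,-1) — EXIT via left edge, pos 5
Path length (cell visits): 6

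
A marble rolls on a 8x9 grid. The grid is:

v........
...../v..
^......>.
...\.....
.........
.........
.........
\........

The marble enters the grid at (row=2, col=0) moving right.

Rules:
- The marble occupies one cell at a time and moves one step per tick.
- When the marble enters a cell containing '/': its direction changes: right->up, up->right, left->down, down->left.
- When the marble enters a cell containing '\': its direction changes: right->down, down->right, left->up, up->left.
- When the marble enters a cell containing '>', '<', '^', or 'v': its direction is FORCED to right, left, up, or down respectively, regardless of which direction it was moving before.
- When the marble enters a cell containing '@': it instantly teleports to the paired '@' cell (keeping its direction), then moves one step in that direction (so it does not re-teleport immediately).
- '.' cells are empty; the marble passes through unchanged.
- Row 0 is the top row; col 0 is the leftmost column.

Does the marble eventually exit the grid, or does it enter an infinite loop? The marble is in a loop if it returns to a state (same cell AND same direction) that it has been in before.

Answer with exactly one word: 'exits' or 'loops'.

Answer: loops

Derivation:
Step 1: enter (2,0), '^' forces right->up, move up to (1,0)
Step 2: enter (1,0), '.' pass, move up to (0,0)
Step 3: enter (0,0), 'v' forces up->down, move down to (1,0)
Step 4: enter (1,0), '.' pass, move down to (2,0)
Step 5: enter (2,0), '^' forces down->up, move up to (1,0)
Step 6: at (1,0) dir=up — LOOP DETECTED (seen before)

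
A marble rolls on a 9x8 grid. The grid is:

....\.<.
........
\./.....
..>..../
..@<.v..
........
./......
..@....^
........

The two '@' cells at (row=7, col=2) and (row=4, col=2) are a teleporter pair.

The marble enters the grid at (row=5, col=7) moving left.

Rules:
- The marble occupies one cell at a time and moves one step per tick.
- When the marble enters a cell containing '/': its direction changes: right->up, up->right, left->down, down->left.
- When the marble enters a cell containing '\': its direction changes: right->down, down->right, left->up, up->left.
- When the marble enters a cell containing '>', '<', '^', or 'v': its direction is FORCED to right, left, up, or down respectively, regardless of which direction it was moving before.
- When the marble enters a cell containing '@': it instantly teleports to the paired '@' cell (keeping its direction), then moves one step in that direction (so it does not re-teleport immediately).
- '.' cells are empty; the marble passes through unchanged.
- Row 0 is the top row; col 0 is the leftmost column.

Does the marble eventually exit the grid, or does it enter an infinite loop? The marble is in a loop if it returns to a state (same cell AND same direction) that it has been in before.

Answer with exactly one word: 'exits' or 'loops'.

Step 1: enter (5,7), '.' pass, move left to (5,6)
Step 2: enter (5,6), '.' pass, move left to (5,5)
Step 3: enter (5,5), '.' pass, move left to (5,4)
Step 4: enter (5,4), '.' pass, move left to (5,3)
Step 5: enter (5,3), '.' pass, move left to (5,2)
Step 6: enter (5,2), '.' pass, move left to (5,1)
Step 7: enter (5,1), '.' pass, move left to (5,0)
Step 8: enter (5,0), '.' pass, move left to (5,-1)
Step 9: at (5,-1) — EXIT via left edge, pos 5

Answer: exits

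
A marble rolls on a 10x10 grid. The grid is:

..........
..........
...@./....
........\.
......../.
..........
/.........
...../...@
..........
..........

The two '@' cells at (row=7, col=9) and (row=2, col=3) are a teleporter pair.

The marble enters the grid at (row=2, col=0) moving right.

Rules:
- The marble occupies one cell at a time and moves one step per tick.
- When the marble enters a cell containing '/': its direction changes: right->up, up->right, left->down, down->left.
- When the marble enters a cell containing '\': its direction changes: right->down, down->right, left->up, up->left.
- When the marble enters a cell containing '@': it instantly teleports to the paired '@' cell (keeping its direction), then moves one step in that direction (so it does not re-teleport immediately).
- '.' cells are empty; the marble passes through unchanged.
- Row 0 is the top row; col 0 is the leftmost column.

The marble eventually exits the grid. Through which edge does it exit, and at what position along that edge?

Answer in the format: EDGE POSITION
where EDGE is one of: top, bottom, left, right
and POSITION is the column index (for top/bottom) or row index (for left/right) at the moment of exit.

Step 1: enter (2,0), '.' pass, move right to (2,1)
Step 2: enter (2,1), '.' pass, move right to (2,2)
Step 3: enter (2,2), '.' pass, move right to (2,3)
Step 4: enter (2,3), '@' teleport (2,3)->(7,9), also enter (7,9), move right to (7,10)
Step 5: at (7,10) — EXIT via right edge, pos 7

Answer: right 7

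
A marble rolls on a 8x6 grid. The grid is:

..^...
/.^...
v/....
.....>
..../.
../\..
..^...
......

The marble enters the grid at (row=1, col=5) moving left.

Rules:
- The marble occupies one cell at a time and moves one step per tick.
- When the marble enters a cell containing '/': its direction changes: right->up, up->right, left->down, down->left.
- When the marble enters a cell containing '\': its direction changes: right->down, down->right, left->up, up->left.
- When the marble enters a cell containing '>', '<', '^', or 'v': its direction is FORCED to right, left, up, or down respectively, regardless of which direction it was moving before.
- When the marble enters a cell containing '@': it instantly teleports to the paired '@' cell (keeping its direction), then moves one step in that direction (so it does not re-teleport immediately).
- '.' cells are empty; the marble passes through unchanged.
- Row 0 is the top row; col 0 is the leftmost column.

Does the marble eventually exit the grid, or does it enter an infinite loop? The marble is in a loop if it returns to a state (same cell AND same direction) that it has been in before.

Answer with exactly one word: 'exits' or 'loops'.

Answer: exits

Derivation:
Step 1: enter (1,5), '.' pass, move left to (1,4)
Step 2: enter (1,4), '.' pass, move left to (1,3)
Step 3: enter (1,3), '.' pass, move left to (1,2)
Step 4: enter (1,2), '^' forces left->up, move up to (0,2)
Step 5: enter (0,2), '^' forces up->up, move up to (-1,2)
Step 6: at (-1,2) — EXIT via top edge, pos 2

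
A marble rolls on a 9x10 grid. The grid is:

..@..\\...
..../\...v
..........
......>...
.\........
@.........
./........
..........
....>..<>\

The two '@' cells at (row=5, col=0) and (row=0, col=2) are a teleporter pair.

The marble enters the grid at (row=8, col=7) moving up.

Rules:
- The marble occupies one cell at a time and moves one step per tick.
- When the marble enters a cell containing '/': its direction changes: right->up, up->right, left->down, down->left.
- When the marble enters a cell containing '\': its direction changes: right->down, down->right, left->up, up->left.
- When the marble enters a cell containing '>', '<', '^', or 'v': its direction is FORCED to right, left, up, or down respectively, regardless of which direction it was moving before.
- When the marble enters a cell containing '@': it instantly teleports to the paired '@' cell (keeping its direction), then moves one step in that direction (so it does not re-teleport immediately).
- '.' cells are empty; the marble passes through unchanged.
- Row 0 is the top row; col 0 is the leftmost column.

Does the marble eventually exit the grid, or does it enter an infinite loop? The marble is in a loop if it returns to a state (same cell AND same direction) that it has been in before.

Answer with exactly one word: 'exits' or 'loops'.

Step 1: enter (8,7), '<' forces up->left, move left to (8,6)
Step 2: enter (8,6), '.' pass, move left to (8,5)
Step 3: enter (8,5), '.' pass, move left to (8,4)
Step 4: enter (8,4), '>' forces left->right, move right to (8,5)
Step 5: enter (8,5), '.' pass, move right to (8,6)
Step 6: enter (8,6), '.' pass, move right to (8,7)
Step 7: enter (8,7), '<' forces right->left, move left to (8,6)
Step 8: at (8,6) dir=left — LOOP DETECTED (seen before)

Answer: loops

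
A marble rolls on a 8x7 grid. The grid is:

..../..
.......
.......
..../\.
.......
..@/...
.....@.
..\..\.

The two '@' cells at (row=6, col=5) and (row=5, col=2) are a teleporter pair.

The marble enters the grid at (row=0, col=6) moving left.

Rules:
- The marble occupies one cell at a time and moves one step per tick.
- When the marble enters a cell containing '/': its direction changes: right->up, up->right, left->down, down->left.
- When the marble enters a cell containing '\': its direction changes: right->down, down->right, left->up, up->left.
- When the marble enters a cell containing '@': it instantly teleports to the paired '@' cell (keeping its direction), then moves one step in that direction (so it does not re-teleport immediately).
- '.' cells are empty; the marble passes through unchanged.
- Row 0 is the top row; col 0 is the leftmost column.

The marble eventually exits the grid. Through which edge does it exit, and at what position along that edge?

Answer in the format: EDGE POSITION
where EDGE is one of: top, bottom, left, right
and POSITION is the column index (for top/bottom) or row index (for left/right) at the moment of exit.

Step 1: enter (0,6), '.' pass, move left to (0,5)
Step 2: enter (0,5), '.' pass, move left to (0,4)
Step 3: enter (0,4), '/' deflects left->down, move down to (1,4)
Step 4: enter (1,4), '.' pass, move down to (2,4)
Step 5: enter (2,4), '.' pass, move down to (3,4)
Step 6: enter (3,4), '/' deflects down->left, move left to (3,3)
Step 7: enter (3,3), '.' pass, move left to (3,2)
Step 8: enter (3,2), '.' pass, move left to (3,1)
Step 9: enter (3,1), '.' pass, move left to (3,0)
Step 10: enter (3,0), '.' pass, move left to (3,-1)
Step 11: at (3,-1) — EXIT via left edge, pos 3

Answer: left 3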